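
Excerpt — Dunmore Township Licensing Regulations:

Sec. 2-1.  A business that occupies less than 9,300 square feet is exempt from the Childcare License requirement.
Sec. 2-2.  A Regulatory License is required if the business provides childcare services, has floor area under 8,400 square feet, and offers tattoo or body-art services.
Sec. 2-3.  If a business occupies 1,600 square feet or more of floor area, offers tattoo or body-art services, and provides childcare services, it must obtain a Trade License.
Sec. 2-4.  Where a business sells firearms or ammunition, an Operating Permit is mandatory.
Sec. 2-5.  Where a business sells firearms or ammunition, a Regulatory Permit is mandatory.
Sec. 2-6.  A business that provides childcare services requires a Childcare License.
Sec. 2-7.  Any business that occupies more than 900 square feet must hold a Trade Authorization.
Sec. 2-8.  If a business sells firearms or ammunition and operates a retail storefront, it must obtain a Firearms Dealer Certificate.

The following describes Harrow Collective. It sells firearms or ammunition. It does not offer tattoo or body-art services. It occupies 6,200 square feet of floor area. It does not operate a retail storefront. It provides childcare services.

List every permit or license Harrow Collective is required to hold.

Operating Permit, Regulatory Permit, Trade Authorization

Sec. 2-1. floor area 6,200 square feet < 9,300 square feet → exempt from Childcare License.
Sec. 2-2. provides childcare services; floor area 6,200 square feet < 8,400 square feet; does not offer tattoo or body-art services → Regulatory License not required.
Sec. 2-3. floor area 6,200 square feet ≥ 1,600 square feet; does not offer tattoo or body-art services; provides childcare services → Trade License not required.
Sec. 2-4. sells firearms or ammunition → Operating Permit required.
Sec. 2-5. sells firearms or ammunition → Regulatory Permit required.
Sec. 2-6. provides childcare services → Childcare License required.
Sec. 2-7. floor area 6,200 square feet > 900 square feet → Trade Authorization required.
Sec. 2-8. sells firearms or ammunition; does not operate a retail storefront → Firearms Dealer Certificate not required.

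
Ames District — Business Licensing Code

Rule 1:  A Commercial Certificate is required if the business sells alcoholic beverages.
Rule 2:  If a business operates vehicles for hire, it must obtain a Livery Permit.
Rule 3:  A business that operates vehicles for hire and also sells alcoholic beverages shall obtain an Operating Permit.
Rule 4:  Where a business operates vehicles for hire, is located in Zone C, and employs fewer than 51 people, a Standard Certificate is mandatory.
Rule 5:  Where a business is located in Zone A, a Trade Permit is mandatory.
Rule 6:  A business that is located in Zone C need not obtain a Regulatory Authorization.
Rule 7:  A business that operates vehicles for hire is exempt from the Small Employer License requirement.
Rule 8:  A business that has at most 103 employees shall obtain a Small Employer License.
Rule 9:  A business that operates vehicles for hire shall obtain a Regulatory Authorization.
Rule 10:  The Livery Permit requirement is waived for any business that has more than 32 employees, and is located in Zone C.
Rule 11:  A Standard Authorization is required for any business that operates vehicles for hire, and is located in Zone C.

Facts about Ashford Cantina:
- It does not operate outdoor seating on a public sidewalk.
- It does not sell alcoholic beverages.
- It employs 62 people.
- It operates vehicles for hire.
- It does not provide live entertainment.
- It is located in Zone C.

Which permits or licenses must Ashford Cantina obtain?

Standard Authorization

Rule 1: does not sell alcoholic beverages → Commercial Certificate not required.
Rule 2: operates vehicles for hire → Livery Permit required.
Rule 3: operates vehicles for hire; does not sell alcoholic beverages → Operating Permit not required.
Rule 4: operates vehicles for hire; is located in Zone C; employees 62 ≥ 51 → Standard Certificate not required.
Rule 5: is located in Zone C (not: is located in Zone A) → Trade Permit not required.
Rule 6: is located in Zone C → exempt from Regulatory Authorization.
Rule 7: operates vehicles for hire → exempt from Small Employer License.
Rule 8: employees 62 ≤ 103 → Small Employer License required.
Rule 9: operates vehicles for hire → Regulatory Authorization required.
Rule 10: employees 62 > 32; is located in Zone C → exempt from Livery Permit.
Rule 11: operates vehicles for hire; is located in Zone C → Standard Authorization required.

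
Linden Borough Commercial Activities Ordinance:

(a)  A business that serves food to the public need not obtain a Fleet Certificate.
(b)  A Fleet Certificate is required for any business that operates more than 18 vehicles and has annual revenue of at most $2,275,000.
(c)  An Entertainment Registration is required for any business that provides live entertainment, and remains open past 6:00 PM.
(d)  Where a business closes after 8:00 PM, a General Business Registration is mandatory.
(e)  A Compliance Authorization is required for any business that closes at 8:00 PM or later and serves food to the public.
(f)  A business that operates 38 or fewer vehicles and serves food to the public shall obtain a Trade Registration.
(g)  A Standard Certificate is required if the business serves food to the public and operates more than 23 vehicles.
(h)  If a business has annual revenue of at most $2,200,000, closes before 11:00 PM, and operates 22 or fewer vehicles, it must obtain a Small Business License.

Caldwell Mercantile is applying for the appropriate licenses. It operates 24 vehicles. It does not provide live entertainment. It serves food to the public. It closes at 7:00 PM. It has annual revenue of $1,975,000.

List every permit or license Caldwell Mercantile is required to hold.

Standard Certificate, Trade Registration

(a) serves food to the public → exempt from Fleet Certificate.
(b) vehicles 24 > 18; revenue $1,975,000 ≤ $2,275,000 → Fleet Certificate required.
(c) does not provide live entertainment; closes 7:00 PM, after 6:00 PM → Entertainment Registration not required.
(d) closes 7:00 PM, at/before 8:00 PM → General Business Registration not required.
(e) closes 7:00 PM, at/before 8:00 PM; serves food to the public → Compliance Authorization not required.
(f) vehicles 24 ≤ 38; serves food to the public → Trade Registration required.
(g) serves food to the public; vehicles 24 > 23 → Standard Certificate required.
(h) revenue $1,975,000 ≤ $2,200,000; closes 7:00 PM, at/before 11:00 PM; vehicles 24 > 22 → Small Business License not required.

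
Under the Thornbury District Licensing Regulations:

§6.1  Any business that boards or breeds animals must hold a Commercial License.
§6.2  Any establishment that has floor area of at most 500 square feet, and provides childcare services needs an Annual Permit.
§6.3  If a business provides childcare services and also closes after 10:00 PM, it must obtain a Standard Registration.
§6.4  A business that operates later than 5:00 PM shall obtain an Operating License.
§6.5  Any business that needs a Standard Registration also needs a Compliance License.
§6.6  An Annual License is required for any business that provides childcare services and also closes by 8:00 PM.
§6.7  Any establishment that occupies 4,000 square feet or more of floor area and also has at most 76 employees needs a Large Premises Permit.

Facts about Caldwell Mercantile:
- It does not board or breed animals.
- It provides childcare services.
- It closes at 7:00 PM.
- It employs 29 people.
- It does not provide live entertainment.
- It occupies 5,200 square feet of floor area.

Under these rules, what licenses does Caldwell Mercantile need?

Annual License, Large Premises Permit, Operating License

§6.1 does not board or breed animals → Commercial License not required.
§6.2 floor area 5,200 square feet > 500 square feet; provides childcare services → Annual Permit not required.
§6.3 provides childcare services; closes 7:00 PM, at/before 10:00 PM → Standard Registration not required.
§6.4 closes 7:00 PM, after 5:00 PM → Operating License required.
§6.5 Standard Registration is not required → no effect.
§6.6 provides childcare services; closes 7:00 PM, at/before 8:00 PM → Annual License required.
§6.7 floor area 5,200 square feet ≥ 4,000 square feet; employees 29 ≤ 76 → Large Premises Permit required.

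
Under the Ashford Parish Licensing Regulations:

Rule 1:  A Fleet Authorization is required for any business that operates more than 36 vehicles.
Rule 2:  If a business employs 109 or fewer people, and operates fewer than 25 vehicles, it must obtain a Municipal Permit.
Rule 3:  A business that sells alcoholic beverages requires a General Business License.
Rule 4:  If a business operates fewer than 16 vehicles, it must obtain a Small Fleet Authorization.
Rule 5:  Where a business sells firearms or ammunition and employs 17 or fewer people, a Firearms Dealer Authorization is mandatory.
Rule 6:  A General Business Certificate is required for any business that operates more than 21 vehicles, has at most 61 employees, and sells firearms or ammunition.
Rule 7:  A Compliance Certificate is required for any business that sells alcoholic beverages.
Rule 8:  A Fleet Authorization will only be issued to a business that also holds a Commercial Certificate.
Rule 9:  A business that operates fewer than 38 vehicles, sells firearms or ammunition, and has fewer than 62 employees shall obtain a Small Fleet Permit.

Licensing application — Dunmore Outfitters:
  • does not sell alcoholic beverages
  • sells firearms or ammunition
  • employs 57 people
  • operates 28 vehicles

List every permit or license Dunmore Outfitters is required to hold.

General Business Certificate, Small Fleet Permit

Rule 1: vehicles 28 ≤ 36 → Fleet Authorization not required.
Rule 2: employees 57 ≤ 109; vehicles 28 ≥ 25 → Municipal Permit not required.
Rule 3: does not sell alcoholic beverages → General Business License not required.
Rule 4: vehicles 28 ≥ 16 → Small Fleet Authorization not required.
Rule 5: sells firearms or ammunition; employees 57 > 17 → Firearms Dealer Authorization not required.
Rule 6: vehicles 28 > 21; employees 57 ≤ 61; sells firearms or ammunition → General Business Certificate required.
Rule 7: does not sell alcoholic beverages → Compliance Certificate not required.
Rule 8: Fleet Authorization is not required → no effect.
Rule 9: vehicles 28 < 38; sells firearms or ammunition; employees 57 < 62 → Small Fleet Permit required.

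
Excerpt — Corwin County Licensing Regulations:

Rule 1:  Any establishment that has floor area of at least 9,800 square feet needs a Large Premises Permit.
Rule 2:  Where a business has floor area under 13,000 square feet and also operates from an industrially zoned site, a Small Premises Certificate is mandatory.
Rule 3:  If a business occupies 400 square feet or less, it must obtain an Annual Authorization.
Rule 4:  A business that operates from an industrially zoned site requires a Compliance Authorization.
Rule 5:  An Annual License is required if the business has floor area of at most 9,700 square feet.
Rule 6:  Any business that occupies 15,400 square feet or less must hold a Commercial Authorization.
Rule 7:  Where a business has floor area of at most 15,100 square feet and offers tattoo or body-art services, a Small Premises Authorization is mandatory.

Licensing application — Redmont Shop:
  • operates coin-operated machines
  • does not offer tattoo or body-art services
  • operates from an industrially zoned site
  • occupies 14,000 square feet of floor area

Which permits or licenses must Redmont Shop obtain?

Rule 1: floor area 14,000 square feet ≥ 9,800 square feet → Large Premises Permit required.
Rule 2: floor area 14,000 square feet ≥ 13,000 square feet; operates from an industrially zoned site → Small Premises Certificate not required.
Rule 3: floor area 14,000 square feet > 400 square feet → Annual Authorization not required.
Rule 4: operates from an industrially zoned site → Compliance Authorization required.
Rule 5: floor area 14,000 square feet > 9,700 square feet → Annual License not required.
Rule 6: floor area 14,000 square feet ≤ 15,400 square feet → Commercial Authorization required.
Rule 7: floor area 14,000 square feet ≤ 15,100 square feet; does not offer tattoo or body-art services → Small Premises Authorization not required.

Commercial Authorization, Compliance Authorization, Large Premises Permit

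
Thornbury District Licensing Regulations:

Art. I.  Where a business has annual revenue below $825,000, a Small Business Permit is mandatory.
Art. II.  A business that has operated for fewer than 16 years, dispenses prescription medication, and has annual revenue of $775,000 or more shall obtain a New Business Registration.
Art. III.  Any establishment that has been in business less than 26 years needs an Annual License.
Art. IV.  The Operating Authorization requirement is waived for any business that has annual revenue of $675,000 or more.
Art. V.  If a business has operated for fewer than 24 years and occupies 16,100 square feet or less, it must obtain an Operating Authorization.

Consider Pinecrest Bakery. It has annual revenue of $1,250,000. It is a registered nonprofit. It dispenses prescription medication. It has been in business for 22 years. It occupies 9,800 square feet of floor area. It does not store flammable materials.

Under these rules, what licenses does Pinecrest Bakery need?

Art. I. revenue $1,250,000 ≥ $825,000 → Small Business Permit not required.
Art. II. years in business 22 ≥ 16; dispenses prescription medication; revenue $1,250,000 ≥ $775,000 → New Business Registration not required.
Art. III. years in business 22 < 26 → Annual License required.
Art. IV. revenue $1,250,000 ≥ $675,000 → exempt from Operating Authorization.
Art. V. years in business 22 < 24; floor area 9,800 square feet ≤ 16,100 square feet → Operating Authorization required.

Annual License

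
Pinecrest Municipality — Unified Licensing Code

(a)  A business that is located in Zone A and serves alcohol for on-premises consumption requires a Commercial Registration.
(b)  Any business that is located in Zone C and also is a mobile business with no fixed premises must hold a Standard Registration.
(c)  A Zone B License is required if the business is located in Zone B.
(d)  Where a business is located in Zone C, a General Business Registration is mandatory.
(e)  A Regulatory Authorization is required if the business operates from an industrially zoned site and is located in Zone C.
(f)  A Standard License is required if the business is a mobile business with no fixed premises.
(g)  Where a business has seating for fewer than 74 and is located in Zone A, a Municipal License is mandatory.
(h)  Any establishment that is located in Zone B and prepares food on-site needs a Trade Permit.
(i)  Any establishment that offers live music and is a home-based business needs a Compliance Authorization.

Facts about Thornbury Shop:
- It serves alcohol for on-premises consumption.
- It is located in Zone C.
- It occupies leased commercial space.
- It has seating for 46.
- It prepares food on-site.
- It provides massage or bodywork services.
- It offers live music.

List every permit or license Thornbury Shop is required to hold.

General Business Registration

(a) is located in Zone C (not: is located in Zone A); serves alcohol for on-premises consumption → Commercial Registration not required.
(b) is located in Zone C; occupies leased commercial space (not: is a mobile business with no fixed premises) → Standard Registration not required.
(c) is located in Zone C (not: is located in Zone B) → Zone B License not required.
(d) is located in Zone C → General Business Registration required.
(e) occupies leased commercial space (not: operates from an industrially zoned site); is located in Zone C → Regulatory Authorization not required.
(f) occupies leased commercial space (not: is a mobile business with no fixed premises) → Standard License not required.
(g) seating 46 < 74; is located in Zone C (not: is located in Zone A) → Municipal License not required.
(h) is located in Zone C (not: is located in Zone B); prepares food on-site → Trade Permit not required.
(i) offers live music; occupies leased commercial space (not: is a home-based business) → Compliance Authorization not required.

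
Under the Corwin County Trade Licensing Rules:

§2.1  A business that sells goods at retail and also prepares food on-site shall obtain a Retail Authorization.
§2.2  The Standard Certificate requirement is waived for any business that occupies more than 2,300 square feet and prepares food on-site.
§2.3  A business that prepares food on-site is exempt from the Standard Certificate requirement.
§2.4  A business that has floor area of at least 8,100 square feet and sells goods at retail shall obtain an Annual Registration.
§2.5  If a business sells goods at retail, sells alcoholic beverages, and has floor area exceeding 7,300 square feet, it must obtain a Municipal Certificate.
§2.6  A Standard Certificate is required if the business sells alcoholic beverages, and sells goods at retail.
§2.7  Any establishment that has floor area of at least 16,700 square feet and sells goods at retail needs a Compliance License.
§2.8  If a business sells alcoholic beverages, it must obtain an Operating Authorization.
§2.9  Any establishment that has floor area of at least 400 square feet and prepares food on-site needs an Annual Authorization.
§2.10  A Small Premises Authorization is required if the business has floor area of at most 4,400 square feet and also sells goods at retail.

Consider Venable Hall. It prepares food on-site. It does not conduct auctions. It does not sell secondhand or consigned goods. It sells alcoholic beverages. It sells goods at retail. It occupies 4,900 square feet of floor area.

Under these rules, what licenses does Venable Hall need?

§2.1 sells goods at retail; prepares food on-site → Retail Authorization required.
§2.2 floor area 4,900 square feet > 2,300 square feet; prepares food on-site → exempt from Standard Certificate.
§2.3 prepares food on-site → exempt from Standard Certificate.
§2.4 floor area 4,900 square feet < 8,100 square feet; sells goods at retail → Annual Registration not required.
§2.5 sells goods at retail; sells alcoholic beverages; floor area 4,900 square feet ≤ 7,300 square feet → Municipal Certificate not required.
§2.6 sells alcoholic beverages; sells goods at retail → Standard Certificate required.
§2.7 floor area 4,900 square feet < 16,700 square feet; sells goods at retail → Compliance License not required.
§2.8 sells alcoholic beverages → Operating Authorization required.
§2.9 floor area 4,900 square feet ≥ 400 square feet; prepares food on-site → Annual Authorization required.
§2.10 floor area 4,900 square feet > 4,400 square feet; sells goods at retail → Small Premises Authorization not required.

Annual Authorization, Operating Authorization, Retail Authorization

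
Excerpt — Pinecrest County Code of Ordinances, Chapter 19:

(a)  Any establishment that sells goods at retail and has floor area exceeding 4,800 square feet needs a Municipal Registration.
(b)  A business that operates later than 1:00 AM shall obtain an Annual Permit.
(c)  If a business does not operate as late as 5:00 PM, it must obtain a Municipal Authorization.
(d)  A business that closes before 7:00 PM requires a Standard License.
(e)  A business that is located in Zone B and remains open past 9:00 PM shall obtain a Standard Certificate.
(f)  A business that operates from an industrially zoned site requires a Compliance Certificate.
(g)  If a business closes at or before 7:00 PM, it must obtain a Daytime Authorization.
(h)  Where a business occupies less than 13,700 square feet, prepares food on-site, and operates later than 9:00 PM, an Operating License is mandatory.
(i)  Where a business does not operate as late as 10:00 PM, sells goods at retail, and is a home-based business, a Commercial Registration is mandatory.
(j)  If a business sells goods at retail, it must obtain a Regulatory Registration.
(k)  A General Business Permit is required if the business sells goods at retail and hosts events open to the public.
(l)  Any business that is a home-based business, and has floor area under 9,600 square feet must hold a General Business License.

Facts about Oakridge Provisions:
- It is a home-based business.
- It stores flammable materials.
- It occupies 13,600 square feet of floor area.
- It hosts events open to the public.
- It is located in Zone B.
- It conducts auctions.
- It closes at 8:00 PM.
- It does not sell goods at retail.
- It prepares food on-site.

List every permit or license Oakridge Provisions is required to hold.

(a) does not sell goods at retail; floor area 13,600 square feet > 4,800 square feet → Municipal Registration not required.
(b) closes 8:00 PM, at/before 1:00 AM → Annual Permit not required.
(c) closes 8:00 PM, after 5:00 PM → Municipal Authorization not required.
(d) closes 8:00 PM, after 7:00 PM → Standard License not required.
(e) is located in Zone B; closes 8:00 PM, at/before 9:00 PM → Standard Certificate not required.
(f) is a home-based business (not: operates from an industrially zoned site) → Compliance Certificate not required.
(g) closes 8:00 PM, after 7:00 PM → Daytime Authorization not required.
(h) floor area 13,600 square feet < 13,700 square feet; prepares food on-site; closes 8:00 PM, at/before 9:00 PM → Operating License not required.
(i) closes 8:00 PM, at/before 10:00 PM; does not sell goods at retail; is a home-based business → Commercial Registration not required.
(j) does not sell goods at retail → Regulatory Registration not required.
(k) does not sell goods at retail; hosts events open to the public → General Business Permit not required.
(l) is a home-based business; floor area 13,600 square feet ≥ 9,600 square feet → General Business License not required.

None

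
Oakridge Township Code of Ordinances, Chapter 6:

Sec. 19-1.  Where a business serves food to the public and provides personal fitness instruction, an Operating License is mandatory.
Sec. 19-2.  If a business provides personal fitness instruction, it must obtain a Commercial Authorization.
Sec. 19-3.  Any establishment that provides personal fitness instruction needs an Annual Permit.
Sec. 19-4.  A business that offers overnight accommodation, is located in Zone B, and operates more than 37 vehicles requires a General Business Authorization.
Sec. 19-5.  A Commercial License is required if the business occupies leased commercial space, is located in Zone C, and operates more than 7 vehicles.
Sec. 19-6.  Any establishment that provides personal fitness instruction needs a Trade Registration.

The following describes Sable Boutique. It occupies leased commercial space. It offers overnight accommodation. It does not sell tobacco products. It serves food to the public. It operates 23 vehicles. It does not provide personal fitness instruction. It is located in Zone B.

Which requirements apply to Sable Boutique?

None

Sec. 19-1. serves food to the public; does not provide personal fitness instruction → Operating License not required.
Sec. 19-2. does not provide personal fitness instruction → Commercial Authorization not required.
Sec. 19-3. does not provide personal fitness instruction → Annual Permit not required.
Sec. 19-4. offers overnight accommodation; is located in Zone B; vehicles 23 ≤ 37 → General Business Authorization not required.
Sec. 19-5. occupies leased commercial space; is located in Zone B (not: is located in Zone C); vehicles 23 > 7 → Commercial License not required.
Sec. 19-6. does not provide personal fitness instruction → Trade Registration not required.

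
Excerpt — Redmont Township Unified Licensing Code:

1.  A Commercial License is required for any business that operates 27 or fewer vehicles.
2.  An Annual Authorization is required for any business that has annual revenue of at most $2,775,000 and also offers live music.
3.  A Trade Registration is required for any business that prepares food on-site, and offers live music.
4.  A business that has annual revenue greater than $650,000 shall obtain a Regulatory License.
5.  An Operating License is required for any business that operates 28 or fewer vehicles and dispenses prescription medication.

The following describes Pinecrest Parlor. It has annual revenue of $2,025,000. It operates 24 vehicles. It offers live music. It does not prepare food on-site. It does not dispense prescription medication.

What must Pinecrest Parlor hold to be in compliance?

1. vehicles 24 ≤ 27 → Commercial License required.
2. revenue $2,025,000 ≤ $2,775,000; offers live music → Annual Authorization required.
3. does not prepare food on-site; offers live music → Trade Registration not required.
4. revenue $2,025,000 > $650,000 → Regulatory License required.
5. vehicles 24 ≤ 28; does not dispense prescription medication → Operating License not required.

Annual Authorization, Commercial License, Regulatory License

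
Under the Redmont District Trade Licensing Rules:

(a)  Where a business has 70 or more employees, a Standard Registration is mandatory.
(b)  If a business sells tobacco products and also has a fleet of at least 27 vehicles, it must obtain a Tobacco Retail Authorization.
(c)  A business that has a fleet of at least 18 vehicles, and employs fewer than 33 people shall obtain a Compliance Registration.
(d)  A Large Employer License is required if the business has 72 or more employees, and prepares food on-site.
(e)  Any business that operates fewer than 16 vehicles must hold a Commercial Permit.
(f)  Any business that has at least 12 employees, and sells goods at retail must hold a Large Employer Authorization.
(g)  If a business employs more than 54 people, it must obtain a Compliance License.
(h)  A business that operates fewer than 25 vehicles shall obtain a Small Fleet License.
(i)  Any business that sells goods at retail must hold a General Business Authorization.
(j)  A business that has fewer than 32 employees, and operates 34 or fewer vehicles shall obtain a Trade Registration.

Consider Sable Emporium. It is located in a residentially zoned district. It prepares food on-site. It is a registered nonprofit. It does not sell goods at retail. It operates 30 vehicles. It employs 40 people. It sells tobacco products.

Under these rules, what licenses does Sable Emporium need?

Tobacco Retail Authorization

(a) employees 40 < 70 → Standard Registration not required.
(b) sells tobacco products; vehicles 30 ≥ 27 → Tobacco Retail Authorization required.
(c) vehicles 30 ≥ 18; employees 40 ≥ 33 → Compliance Registration not required.
(d) employees 40 < 72; prepares food on-site → Large Employer License not required.
(e) vehicles 30 ≥ 16 → Commercial Permit not required.
(f) employees 40 ≥ 12; does not sell goods at retail → Large Employer Authorization not required.
(g) employees 40 ≤ 54 → Compliance License not required.
(h) vehicles 30 ≥ 25 → Small Fleet License not required.
(i) does not sell goods at retail → General Business Authorization not required.
(j) employees 40 ≥ 32; vehicles 30 ≤ 34 → Trade Registration not required.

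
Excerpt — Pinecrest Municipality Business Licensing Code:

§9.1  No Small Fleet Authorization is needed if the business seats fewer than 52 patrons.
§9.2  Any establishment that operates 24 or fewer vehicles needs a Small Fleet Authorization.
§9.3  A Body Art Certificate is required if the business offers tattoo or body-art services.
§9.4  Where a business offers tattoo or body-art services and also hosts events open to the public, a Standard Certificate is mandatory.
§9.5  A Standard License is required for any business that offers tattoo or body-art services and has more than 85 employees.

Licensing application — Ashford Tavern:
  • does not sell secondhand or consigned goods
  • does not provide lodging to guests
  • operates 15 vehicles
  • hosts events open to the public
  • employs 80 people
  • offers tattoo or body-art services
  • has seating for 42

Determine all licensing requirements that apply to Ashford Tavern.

Body Art Certificate, Standard Certificate

§9.1 seating 42 < 52 → exempt from Small Fleet Authorization.
§9.2 vehicles 15 ≤ 24 → Small Fleet Authorization required.
§9.3 offers tattoo or body-art services → Body Art Certificate required.
§9.4 offers tattoo or body-art services; hosts events open to the public → Standard Certificate required.
§9.5 offers tattoo or body-art services; employees 80 ≤ 85 → Standard License not required.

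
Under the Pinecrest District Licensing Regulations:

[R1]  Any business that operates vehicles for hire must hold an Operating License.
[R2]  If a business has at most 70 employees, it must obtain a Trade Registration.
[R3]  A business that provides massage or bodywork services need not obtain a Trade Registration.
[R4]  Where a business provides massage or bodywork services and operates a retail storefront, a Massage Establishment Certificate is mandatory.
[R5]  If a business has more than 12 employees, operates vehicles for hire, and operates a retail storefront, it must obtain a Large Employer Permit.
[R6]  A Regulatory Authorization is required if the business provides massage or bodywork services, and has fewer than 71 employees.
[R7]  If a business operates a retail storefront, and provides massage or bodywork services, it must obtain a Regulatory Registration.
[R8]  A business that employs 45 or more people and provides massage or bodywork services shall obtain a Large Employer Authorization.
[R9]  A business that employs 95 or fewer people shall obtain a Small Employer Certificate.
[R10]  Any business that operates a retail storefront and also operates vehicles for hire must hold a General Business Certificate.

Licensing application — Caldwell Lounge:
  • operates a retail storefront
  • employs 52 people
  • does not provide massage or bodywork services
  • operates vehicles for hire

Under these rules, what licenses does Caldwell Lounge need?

General Business Certificate, Large Employer Permit, Operating License, Small Employer Certificate, Trade Registration

[R1] operates vehicles for hire → Operating License required.
[R2] employees 52 ≤ 70 → Trade Registration required.
[R3] does not provide massage or bodywork services → Trade Registration exemption does not apply.
[R4] does not provide massage or bodywork services; operates a retail storefront → Massage Establishment Certificate not required.
[R5] employees 52 > 12; operates vehicles for hire; operates a retail storefront → Large Employer Permit required.
[R6] does not provide massage or bodywork services; employees 52 < 71 → Regulatory Authorization not required.
[R7] operates a retail storefront; does not provide massage or bodywork services → Regulatory Registration not required.
[R8] employees 52 ≥ 45; does not provide massage or bodywork services → Large Employer Authorization not required.
[R9] employees 52 ≤ 95 → Small Employer Certificate required.
[R10] operates a retail storefront; operates vehicles for hire → General Business Certificate required.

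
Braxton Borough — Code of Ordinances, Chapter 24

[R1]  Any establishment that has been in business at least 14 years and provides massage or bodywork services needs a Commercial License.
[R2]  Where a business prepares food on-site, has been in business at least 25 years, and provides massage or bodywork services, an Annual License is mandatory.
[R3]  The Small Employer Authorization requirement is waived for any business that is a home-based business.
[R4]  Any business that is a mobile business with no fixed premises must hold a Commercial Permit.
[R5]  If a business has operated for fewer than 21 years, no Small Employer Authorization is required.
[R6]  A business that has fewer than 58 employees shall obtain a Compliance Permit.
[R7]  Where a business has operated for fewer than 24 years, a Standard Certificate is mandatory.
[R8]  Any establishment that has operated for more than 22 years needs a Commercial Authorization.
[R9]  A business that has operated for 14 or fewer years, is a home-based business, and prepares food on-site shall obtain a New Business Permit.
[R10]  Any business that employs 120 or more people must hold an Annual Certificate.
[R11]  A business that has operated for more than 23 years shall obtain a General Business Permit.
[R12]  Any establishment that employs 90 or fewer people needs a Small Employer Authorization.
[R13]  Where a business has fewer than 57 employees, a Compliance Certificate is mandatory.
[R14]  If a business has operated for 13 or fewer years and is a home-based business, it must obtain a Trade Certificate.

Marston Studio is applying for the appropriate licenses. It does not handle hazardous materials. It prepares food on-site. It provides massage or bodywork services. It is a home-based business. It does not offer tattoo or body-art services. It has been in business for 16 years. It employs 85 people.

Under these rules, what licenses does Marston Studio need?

Commercial License, Standard Certificate

[R1] years in business 16 ≥ 14; provides massage or bodywork services → Commercial License required.
[R2] prepares food on-site; years in business 16 < 25; provides massage or bodywork services → Annual License not required.
[R3] is a home-based business → exempt from Small Employer Authorization.
[R4] is a home-based business (not: is a mobile business with no fixed premises) → Commercial Permit not required.
[R5] years in business 16 < 21 → exempt from Small Employer Authorization.
[R6] employees 85 ≥ 58 → Compliance Permit not required.
[R7] years in business 16 < 24 → Standard Certificate required.
[R8] years in business 16 ≤ 22 → Commercial Authorization not required.
[R9] years in business 16 > 14; is a home-based business; prepares food on-site → New Business Permit not required.
[R10] employees 85 < 120 → Annual Certificate not required.
[R11] years in business 16 ≤ 23 → General Business Permit not required.
[R12] employees 85 ≤ 90 → Small Employer Authorization required.
[R13] employees 85 ≥ 57 → Compliance Certificate not required.
[R14] years in business 16 > 13; is a home-based business → Trade Certificate not required.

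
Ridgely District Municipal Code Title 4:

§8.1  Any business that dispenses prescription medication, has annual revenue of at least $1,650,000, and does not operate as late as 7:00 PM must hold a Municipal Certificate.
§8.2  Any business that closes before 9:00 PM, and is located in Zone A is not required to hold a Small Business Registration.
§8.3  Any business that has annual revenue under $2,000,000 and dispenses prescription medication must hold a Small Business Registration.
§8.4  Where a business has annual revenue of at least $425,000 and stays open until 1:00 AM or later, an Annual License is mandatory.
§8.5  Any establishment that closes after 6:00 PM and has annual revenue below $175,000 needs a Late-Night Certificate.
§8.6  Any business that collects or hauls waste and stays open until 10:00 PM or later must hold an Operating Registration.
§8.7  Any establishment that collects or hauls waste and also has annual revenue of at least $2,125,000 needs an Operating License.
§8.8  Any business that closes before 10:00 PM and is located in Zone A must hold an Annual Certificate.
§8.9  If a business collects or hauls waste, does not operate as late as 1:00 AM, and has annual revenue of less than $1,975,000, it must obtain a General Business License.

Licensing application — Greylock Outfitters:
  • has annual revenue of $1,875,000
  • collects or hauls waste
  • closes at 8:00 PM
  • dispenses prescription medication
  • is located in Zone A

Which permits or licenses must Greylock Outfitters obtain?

Annual Certificate, General Business License

§8.1 dispenses prescription medication; revenue $1,875,000 ≥ $1,650,000; closes 8:00 PM, after 7:00 PM → Municipal Certificate not required.
§8.2 closes 8:00 PM, at/before 9:00 PM; is located in Zone A → exempt from Small Business Registration.
§8.3 revenue $1,875,000 < $2,000,000; dispenses prescription medication → Small Business Registration required.
§8.4 revenue $1,875,000 ≥ $425,000; closes 8:00 PM, at/before 1:00 AM → Annual License not required.
§8.5 closes 8:00 PM, after 6:00 PM; revenue $1,875,000 ≥ $175,000 → Late-Night Certificate not required.
§8.6 collects or hauls waste; closes 8:00 PM, at/before 10:00 PM → Operating Registration not required.
§8.7 collects or hauls waste; revenue $1,875,000 < $2,125,000 → Operating License not required.
§8.8 closes 8:00 PM, at/before 10:00 PM; is located in Zone A → Annual Certificate required.
§8.9 collects or hauls waste; closes 8:00 PM, at/before 1:00 AM; revenue $1,875,000 < $1,975,000 → General Business License required.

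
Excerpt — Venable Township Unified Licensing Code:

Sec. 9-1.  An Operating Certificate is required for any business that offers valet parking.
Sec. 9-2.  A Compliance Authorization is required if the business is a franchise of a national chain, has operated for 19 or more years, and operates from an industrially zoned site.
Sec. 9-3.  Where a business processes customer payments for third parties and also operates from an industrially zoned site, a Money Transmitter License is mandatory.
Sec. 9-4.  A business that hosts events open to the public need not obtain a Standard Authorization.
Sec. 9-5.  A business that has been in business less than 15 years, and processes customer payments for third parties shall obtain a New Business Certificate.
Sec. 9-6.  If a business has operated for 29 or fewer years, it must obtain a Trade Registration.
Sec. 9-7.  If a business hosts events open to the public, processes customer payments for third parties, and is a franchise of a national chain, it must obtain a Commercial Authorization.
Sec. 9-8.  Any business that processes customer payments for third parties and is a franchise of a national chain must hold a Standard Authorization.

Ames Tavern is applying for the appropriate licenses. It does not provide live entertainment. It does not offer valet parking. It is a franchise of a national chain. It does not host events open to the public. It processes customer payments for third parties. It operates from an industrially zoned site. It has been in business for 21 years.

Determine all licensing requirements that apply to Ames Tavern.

Sec. 9-1. does not offer valet parking → Operating Certificate not required.
Sec. 9-2. is a franchise of a national chain; years in business 21 ≥ 19; operates from an industrially zoned site → Compliance Authorization required.
Sec. 9-3. processes customer payments for third parties; operates from an industrially zoned site → Money Transmitter License required.
Sec. 9-4. does not host events open to the public → Standard Authorization exemption does not apply.
Sec. 9-5. years in business 21 ≥ 15; processes customer payments for third parties → New Business Certificate not required.
Sec. 9-6. years in business 21 ≤ 29 → Trade Registration required.
Sec. 9-7. does not host events open to the public; processes customer payments for third parties; is a franchise of a national chain → Commercial Authorization not required.
Sec. 9-8. processes customer payments for third parties; is a franchise of a national chain → Standard Authorization required.

Compliance Authorization, Money Transmitter License, Standard Authorization, Trade Registration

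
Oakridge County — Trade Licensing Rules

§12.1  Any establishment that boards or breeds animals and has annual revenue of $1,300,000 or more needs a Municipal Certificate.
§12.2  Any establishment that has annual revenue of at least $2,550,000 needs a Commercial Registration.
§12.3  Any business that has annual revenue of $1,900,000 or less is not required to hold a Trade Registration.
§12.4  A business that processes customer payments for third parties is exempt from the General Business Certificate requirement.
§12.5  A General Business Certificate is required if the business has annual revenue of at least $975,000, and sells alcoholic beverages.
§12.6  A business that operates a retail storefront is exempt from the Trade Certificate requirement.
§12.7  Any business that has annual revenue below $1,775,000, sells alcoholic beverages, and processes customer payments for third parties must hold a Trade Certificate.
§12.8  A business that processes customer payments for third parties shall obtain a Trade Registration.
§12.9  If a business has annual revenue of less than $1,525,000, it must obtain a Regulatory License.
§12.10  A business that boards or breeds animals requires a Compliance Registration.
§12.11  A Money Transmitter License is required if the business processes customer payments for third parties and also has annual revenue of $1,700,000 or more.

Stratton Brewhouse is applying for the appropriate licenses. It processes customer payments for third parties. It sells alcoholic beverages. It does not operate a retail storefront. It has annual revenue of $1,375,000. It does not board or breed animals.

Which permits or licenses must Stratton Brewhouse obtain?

Regulatory License, Trade Certificate

§12.1 does not board or breed animals; revenue $1,375,000 ≥ $1,300,000 → Municipal Certificate not required.
§12.2 revenue $1,375,000 < $2,550,000 → Commercial Registration not required.
§12.3 revenue $1,375,000 ≤ $1,900,000 → exempt from Trade Registration.
§12.4 processes customer payments for third parties → exempt from General Business Certificate.
§12.5 revenue $1,375,000 ≥ $975,000; sells alcoholic beverages → General Business Certificate required.
§12.6 does not operate a retail storefront → Trade Certificate exemption does not apply.
§12.7 revenue $1,375,000 < $1,775,000; sells alcoholic beverages; processes customer payments for third parties → Trade Certificate required.
§12.8 processes customer payments for third parties → Trade Registration required.
§12.9 revenue $1,375,000 < $1,525,000 → Regulatory License required.
§12.10 does not board or breed animals → Compliance Registration not required.
§12.11 processes customer payments for third parties; revenue $1,375,000 < $1,700,000 → Money Transmitter License not required.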